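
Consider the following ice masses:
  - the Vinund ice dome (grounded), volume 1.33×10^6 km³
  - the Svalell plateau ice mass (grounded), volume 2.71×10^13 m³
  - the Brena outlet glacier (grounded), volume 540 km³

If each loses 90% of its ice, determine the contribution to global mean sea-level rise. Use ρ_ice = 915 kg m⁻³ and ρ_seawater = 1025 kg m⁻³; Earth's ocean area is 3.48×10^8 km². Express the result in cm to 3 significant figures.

Vinund: 0.9 × 1.33×10^6 km³ × (915/1025) = 1.069×10^6 km³ of water.
Svalell: 0.9 × 2.71×10^13 m³ × (915/1025) = 2.177×10^13 m³ of water.
Brena: 0.9 × 540 km³ × (915/1025) = 433.8 km³ of water.
Total added water ≈ 1.091×10^15 m³ over 3.48×10^14 m² → Δh = 3.13 m = 313 cm.

≈ 313 cm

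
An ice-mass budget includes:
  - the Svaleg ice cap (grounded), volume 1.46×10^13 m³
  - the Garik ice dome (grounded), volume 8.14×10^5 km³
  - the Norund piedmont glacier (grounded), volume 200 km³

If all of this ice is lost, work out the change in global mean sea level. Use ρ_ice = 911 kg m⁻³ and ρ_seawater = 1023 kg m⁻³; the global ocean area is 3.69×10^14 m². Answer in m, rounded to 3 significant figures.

Svaleg: 1.46×10^13 m³ × (911/1023) = 1.300×10^13 m³ of water.
Garik: 8.14×10^5 km³ × (911/1023) = 7.249×10^5 km³ of water.
Norund: 200 km³ × (911/1023) = 178.1 km³ of water.
Total added water ≈ 7.381×10^14 m³ over 3.69×10^14 m² → Δh = 2.00 m.

≈ 2.00 m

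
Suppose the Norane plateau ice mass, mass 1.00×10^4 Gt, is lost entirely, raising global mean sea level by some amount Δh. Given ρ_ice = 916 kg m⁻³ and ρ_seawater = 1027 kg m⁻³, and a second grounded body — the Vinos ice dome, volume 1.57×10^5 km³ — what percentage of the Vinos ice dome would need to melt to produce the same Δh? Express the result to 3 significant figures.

Equal sea-level rise means equal mass of meltwater, i.e. equal mass of ice lost.
Ice mass of Norane: 1.000×10^16 kg; ice mass of Vinos: 1.438×10^17 kg.
Fraction required = 1.000×10^16 / 1.438×10^17 = 0.0695 → 6.95 %.

≈ 6.95 %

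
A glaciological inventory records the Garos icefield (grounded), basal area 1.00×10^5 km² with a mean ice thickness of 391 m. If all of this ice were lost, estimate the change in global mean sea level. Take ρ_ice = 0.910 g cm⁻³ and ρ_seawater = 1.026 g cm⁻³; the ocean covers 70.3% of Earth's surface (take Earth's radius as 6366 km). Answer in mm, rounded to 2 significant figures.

≈ 97 mm

Garos: ice volume = 1.00×10^5 km² × 391 m = 3.910×10^4 km³; 3.910×10^4 × (910/1026) = 3.468×10^4 km³ of water.
Spread over 3.58×10^14 m² of ocean, Δh = 3.468×10^13 / 3.58×10^14 = 0.0969 m = 97 mm.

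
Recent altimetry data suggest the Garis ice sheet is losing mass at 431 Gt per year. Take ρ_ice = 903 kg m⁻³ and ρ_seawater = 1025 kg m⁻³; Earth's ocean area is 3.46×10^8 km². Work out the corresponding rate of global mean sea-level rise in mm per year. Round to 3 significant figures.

ρ_w = 1025 kg m⁻³. Annual water volume added = 431 Gt / ρ_w = 4.310×10^14 kg / 1025 kg m⁻³ = 4.205×10^11 m³.
Δh per year = 4.205×10^11 / 3.46×10^14 = 1.22×10^-3 m = 1.22 mm.

≈ 1.22 mm/yr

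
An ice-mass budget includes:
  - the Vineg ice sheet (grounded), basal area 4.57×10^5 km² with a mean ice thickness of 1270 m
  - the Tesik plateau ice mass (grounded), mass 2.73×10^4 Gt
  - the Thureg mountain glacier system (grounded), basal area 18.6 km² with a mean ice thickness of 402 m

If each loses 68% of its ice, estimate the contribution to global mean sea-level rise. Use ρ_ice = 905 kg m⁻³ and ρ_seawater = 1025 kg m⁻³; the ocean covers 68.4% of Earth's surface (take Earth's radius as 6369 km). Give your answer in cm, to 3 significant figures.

≈ 105 cm

Vineg: ice volume = 4.57×10^5 km² × 1270 m = 5.804×10^5 km³; 0.68 × 5.804×10^5 × (905/1025) = 3.485×10^5 km³ of water.
Tesik: 0.68 × 2.73×10^4 Gt = 1.856×10^16 kg; dividing by ρ_w = 1025 kg m⁻³ gives 1.811×10^13 m³ of water.
Thureg: ice volume = 18.6 km² × 402 m = 7.477 km³; 0.68 × 7.477 × (905/1025) = 4.489 km³ of water.
Total added water ≈ 3.666×10^14 m³ over 3.49×10^14 m² → Δh = 1.05 m = 105 cm.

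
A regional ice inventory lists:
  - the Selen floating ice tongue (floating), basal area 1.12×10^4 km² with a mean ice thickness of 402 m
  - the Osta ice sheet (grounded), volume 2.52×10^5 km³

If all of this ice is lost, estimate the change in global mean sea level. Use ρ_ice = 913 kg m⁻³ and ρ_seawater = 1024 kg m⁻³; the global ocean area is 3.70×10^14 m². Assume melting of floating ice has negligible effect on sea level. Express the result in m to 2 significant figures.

≈ 0.61 m

The Selen floating ice tongue is floating and already displaces its own weight of water, so its melt adds essentially nothing to sea level.
Osta: 2.52×10^5 km³ × (913/1024) = 2.247×10^5 km³ of water.
Total added water ≈ 2.247×10^14 m³ over 3.70×10^14 m² → Δh = 0.607 m.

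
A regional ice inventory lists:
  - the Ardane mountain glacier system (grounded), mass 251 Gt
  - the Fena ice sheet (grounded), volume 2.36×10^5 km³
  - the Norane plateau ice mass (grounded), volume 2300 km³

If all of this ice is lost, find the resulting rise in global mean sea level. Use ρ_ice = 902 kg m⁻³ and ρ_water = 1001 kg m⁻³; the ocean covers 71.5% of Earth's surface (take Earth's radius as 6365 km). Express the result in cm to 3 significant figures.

Ardane: 251 Gt = 2.510×10^14 kg; dividing by ρ_w = 1001 kg m⁻³ gives 2.507×10^11 m³ of water.
Fena: 2.36×10^5 km³ × (902/1001) = 2.127×10^5 km³ of water.
Norane: 2300 km³ × (902/1001) = 2073 km³ of water.
Total added water ≈ 2.150×10^14 m³ over 3.64×10^14 m² → Δh = 0.591 m = 59.1 cm.

≈ 59.1 cm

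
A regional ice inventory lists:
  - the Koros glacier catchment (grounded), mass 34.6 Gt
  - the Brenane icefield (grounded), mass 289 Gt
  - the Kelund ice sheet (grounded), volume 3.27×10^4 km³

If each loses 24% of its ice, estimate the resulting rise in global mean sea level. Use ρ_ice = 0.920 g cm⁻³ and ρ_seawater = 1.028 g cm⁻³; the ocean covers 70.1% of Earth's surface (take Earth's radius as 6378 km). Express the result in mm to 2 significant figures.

≈ 20 mm

Koros: 0.24 × 34.6 Gt = 8.304×10^12 kg; dividing by ρ_w = 1.028 g cm⁻³ = 1028 kg m⁻³ gives 8.078×10^9 m³ of water.
Brenane: 0.24 × 289 Gt = 6.936×10^13 kg; dividing by ρ_w = 1028 kg m⁻³ gives 6.747×10^10 m³ of water.
Kelund: 0.24 × 3.27×10^4 km³ × (920/1028) = 7024 km³ of water.
Total added water ≈ 7.099×10^12 m³ over 3.58×10^14 m² → Δh = 0.0198 m = 20 mm.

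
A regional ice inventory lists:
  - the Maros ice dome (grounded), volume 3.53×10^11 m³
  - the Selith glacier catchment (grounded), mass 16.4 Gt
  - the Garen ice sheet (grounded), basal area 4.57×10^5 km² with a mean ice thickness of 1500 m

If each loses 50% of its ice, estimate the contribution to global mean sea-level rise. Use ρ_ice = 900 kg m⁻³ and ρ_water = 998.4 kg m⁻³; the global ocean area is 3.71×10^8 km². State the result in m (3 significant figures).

≈ 0.833 m

Maros: 0.5 × 3.53×10^11 m³ × (900/998.4) = 1.591×10^11 m³ of water.
Selith: 0.5 × 16.4 Gt = 8.200×10^12 kg; dividing by ρ_w = 998.4 kg m⁻³ gives 8.213×10^9 m³ of water.
Garen: ice volume = 4.57×10^5 km² × 1500 m = 6.855×10^5 km³; 0.5 × 6.855×10^5 × (900/998.4) = 3.090×10^5 km³ of water.
Total added water ≈ 3.091×10^14 m³ over 3.71×10^14 m² → Δh = 0.833 m.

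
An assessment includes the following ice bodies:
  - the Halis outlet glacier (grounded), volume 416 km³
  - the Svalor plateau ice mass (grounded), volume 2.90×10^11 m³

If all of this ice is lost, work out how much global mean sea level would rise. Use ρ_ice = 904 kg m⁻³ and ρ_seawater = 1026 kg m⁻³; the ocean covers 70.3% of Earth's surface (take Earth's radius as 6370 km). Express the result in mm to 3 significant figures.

≈ 1.74 mm

Halis: 416 km³ × (904/1026) = 366.5 km³ of water.
Svalor: 2.90×10^11 m³ × (904/1026) = 2.555×10^11 m³ of water.
Total added water ≈ 6.221×10^11 m³ over 3.58×10^14 m² → Δh = 1.74×10^-3 m = 1.74 mm.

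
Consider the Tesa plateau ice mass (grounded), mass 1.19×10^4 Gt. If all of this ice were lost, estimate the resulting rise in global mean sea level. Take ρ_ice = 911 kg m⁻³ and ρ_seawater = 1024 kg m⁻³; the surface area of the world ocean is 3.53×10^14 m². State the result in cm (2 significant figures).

≈ 3.3 cm

Tesa: 1.19×10^4 Gt = 1.190×10^16 kg; dividing by ρ_w = 1024 kg m⁻³ gives 1.162×10^13 m³ of water.
Spread over 3.53×10^14 m² of ocean, Δh = 1.162×10^13 / 3.53×10^14 = 0.0329 m = 3.3 cm.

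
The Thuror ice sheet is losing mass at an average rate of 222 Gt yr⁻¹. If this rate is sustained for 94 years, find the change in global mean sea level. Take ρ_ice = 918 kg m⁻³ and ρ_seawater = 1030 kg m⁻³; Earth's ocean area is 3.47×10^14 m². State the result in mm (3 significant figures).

≈ 58.4 mm

Total mass lost = 222 Gt/yr × 94 yr = 2.087×10^4 Gt = 2.087×10^16 kg.
ρ_w = 1030 kg m⁻³, so water volume = 2.087×10^16 / 1030 = 2.026×10^13 m³.
Δh = 2.026×10^13 / 3.47×10^14 = 0.0584 m = 58.4 mm.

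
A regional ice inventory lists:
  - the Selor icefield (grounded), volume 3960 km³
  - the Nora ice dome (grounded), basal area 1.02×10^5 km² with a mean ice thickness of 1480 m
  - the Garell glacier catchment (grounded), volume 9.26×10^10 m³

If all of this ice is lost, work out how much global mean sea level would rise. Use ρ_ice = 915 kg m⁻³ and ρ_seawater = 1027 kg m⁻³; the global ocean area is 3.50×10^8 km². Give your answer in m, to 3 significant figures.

Selor: 3960 km³ × (915/1027) = 3528 km³ of water.
Nora: ice volume = 1.02×10^5 km² × 1480 m = 1.510×10^5 km³; 1.510×10^5 × (915/1027) = 1.345×10^5 km³ of water.
Garell: 9.26×10^10 m³ × (915/1027) = 8.250×10^10 m³ of water.
Total added water ≈ 1.381×10^14 m³ over 3.50×10^14 m² → Δh = 0.395 m.

≈ 0.395 m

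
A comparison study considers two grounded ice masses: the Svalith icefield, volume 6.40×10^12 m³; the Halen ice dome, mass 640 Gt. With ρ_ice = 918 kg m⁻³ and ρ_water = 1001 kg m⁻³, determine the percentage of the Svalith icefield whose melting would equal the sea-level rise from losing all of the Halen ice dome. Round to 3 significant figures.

≈ 10.9 %

Equal sea-level rise means equal mass of meltwater, i.e. equal mass of ice lost.
Ice mass of Halen: 6.400×10^14 kg; ice mass of Svalith: 5.875×10^15 kg.
Fraction required = 6.400×10^14 / 5.875×10^15 = 0.109 → 10.9 %.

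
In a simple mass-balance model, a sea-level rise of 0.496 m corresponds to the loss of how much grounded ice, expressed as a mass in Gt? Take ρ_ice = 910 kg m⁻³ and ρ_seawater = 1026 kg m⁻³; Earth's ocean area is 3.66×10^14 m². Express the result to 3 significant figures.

Required water volume = Δh × A = 0.496 m × 3.66×10^14 m² = 1.815×10^14 m³.
ρ_w = 1026 kg m⁻³, so the mass of water = 1.815×10^14 m³ × 1026 kg m⁻³ = 1.863×10^17 kg = 1.86×10^5 Gt (and the same mass of ice, by conservation).

≈ 1.86×10^5 Gt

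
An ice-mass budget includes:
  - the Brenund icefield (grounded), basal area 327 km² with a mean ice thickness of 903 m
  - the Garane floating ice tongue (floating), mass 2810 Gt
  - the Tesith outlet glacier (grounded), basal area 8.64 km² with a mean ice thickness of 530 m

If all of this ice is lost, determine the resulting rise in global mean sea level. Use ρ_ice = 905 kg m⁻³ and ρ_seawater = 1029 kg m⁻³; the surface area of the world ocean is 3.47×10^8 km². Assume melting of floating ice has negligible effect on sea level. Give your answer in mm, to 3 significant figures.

≈ 0.760 mm

Brenund: ice volume = 327 km² × 903 m = 295.3 km³; 295.3 × (905/1029) = 259.7 km³ of water.
The Garane floating ice tongue is floating and already displaces its own weight of water, so its melt adds essentially nothing to sea level.
Tesith: ice volume = 8.64 km² × 530 m = 4.579 km³; 4.579 × (905/1029) = 4.027 km³ of water.
Total added water ≈ 2.637×10^11 m³ over 3.47×10^14 m² → Δh = 7.60×10^-4 m = 0.760 mm.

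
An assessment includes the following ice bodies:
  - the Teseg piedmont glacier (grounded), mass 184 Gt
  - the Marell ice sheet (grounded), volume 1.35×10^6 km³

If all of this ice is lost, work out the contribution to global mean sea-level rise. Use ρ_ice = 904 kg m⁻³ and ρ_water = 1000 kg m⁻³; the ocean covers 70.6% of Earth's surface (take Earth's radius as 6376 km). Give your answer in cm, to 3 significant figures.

Teseg: 184 Gt = 1.840×10^14 kg; dividing by ρ_w = 1000 kg m⁻³ gives 1.840×10^11 m³ of water.
Marell: 1.35×10^6 km³ × (904/1000) = 1.220×10^6 km³ of water.
Total added water ≈ 1.221×10^15 m³ over 3.61×10^14 m² → Δh = 3.38 m = 338 cm.

≈ 338 cm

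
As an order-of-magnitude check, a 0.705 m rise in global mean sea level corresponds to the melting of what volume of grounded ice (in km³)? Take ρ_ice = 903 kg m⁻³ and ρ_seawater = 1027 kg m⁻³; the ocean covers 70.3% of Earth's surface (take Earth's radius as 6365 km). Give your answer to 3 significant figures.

Required water volume = Δh × A = 0.705 m × 3.58×10^14 m² = 2.523×10^14 m³ = 2.523×10^5 km³.
Ice volume = water volume × ρ_w/ρ_ice = 2.523×10^5 × 1027/903 = 2.87×10^5 km³.

≈ 2.87×10^5 km³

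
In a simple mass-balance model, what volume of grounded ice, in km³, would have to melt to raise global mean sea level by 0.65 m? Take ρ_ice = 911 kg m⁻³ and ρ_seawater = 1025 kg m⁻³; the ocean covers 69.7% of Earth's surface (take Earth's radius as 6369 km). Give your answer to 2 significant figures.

Required water volume = Δh × A = 0.65 m × 3.55×10^14 m² = 2.309×10^14 m³ = 2.309×10^5 km³.
Ice volume = water volume × ρ_w/ρ_ice = 2.309×10^5 × 1025/911 = 2.6×10^5 km³.

≈ 2.6×10^5 km³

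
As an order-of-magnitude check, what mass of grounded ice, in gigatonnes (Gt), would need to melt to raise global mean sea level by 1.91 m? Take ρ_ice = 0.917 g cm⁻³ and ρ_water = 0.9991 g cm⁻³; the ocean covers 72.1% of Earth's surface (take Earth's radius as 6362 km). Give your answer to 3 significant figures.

Required water volume = Δh × A = 1.91 m × 3.67×10^14 m² = 7.004×10^14 m³.
ρ_w = 0.9991 g cm⁻³ = 999.1 kg m⁻³, so the mass of water = 7.004×10^14 m³ × 999.1 kg m⁻³ = 6.998×10^17 kg = 7.00×10^5 Gt (and the same mass of ice, by conservation).

≈ 7.00×10^5 Gt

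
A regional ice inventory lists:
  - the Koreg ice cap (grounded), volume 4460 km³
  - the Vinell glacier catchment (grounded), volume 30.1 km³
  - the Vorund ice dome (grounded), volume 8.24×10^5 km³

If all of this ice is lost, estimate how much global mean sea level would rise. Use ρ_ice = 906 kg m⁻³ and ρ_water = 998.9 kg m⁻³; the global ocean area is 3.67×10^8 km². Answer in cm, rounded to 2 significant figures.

≈ 200 cm

Koreg: 4460 km³ × (906/998.9) = 4045 km³ of water.
Vinell: 30.1 km³ × (906/998.9) = 27.30 km³ of water.
Vorund: 8.24×10^5 km³ × (906/998.9) = 7.474×10^5 km³ of water.
Total added water ≈ 7.514×10^14 m³ over 3.67×10^14 m² → Δh = 2.05 m = 200 cm.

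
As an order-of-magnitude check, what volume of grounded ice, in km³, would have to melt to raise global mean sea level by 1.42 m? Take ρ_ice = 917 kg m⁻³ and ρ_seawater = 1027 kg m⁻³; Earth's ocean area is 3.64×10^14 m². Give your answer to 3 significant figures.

Required water volume = Δh × A = 1.42 m × 3.64×10^14 m² = 5.169×10^14 m³ = 5.169×10^5 km³.
Ice volume = water volume × ρ_w/ρ_ice = 5.169×10^5 × 1027/917 = 5.79×10^5 km³.

≈ 5.79×10^5 km³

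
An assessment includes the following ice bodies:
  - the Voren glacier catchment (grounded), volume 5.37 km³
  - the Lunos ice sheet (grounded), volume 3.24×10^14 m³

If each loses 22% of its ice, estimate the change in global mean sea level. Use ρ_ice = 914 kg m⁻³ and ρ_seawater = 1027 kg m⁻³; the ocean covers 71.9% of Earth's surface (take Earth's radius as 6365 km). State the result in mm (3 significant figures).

≈ 173 mm

Voren: 0.22 × 5.37 km³ × (914/1027) = 1.051 km³ of water.
Lunos: 0.22 × 3.24×10^14 m³ × (914/1027) = 6.344×10^13 m³ of water.
Total added water ≈ 6.344×10^13 m³ over 3.66×10^14 m² → Δh = 0.173 m = 173 mm.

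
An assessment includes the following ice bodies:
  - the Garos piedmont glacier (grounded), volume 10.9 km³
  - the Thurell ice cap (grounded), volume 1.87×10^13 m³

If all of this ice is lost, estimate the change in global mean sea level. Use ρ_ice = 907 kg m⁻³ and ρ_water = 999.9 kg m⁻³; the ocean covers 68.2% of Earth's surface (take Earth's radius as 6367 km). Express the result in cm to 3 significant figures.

≈ 4.89 cm

Garos: 10.9 km³ × (907/999.9) = 9.887 km³ of water.
Thurell: 1.87×10^13 m³ × (907/999.9) = 1.696×10^13 m³ of water.
Total added water ≈ 1.697×10^13 m³ over 3.47×10^14 m² → Δh = 0.0489 m = 4.89 cm.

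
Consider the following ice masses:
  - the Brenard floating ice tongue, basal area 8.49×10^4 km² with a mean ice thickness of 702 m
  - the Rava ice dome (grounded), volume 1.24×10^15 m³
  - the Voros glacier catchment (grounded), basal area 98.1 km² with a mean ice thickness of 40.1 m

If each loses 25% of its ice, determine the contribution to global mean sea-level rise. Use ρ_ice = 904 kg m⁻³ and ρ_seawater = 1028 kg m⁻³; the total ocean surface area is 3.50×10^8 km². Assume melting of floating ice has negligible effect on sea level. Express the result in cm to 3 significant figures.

The Brenard floating ice tongue is floating and already displaces its own weight of water, so its melt adds essentially nothing to sea level.
Rava: 0.25 × 1.24×10^15 m³ × (904/1028) = 2.726×10^14 m³ of water.
Voros: ice volume = 98.1 km² × 40.1 m = 3.934 km³; 0.25 × 3.934 × (904/1028) = 0.8648 km³ of water.
Total added water ≈ 2.726×10^14 m³ over 3.50×10^14 m² → Δh = 0.779 m = 77.9 cm.

≈ 77.9 cm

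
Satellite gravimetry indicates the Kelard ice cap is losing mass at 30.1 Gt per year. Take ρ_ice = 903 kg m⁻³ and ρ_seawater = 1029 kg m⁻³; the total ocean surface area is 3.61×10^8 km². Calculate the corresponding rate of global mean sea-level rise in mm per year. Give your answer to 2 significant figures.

ρ_w = 1029 kg m⁻³. Annual water volume added = 30.1 Gt / ρ_w = 3.010×10^13 kg / 1029 kg m⁻³ = 2.925×10^10 m³.
Δh per year = 2.925×10^10 / 3.61×10^14 = 8.10×10^-5 m = 0.081 mm.

≈ 0.081 mm/yr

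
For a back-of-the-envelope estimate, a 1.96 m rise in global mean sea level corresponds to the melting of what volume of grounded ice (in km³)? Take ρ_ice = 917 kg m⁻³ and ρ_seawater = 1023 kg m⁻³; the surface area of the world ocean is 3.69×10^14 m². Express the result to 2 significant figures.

≈ 8.1×10^5 km³

Required water volume = Δh × A = 1.96 m × 3.69×10^14 m² = 7.232×10^14 m³ = 7.232×10^5 km³.
Ice volume = water volume × ρ_w/ρ_ice = 7.232×10^5 × 1023/917 = 8.1×10^5 km³.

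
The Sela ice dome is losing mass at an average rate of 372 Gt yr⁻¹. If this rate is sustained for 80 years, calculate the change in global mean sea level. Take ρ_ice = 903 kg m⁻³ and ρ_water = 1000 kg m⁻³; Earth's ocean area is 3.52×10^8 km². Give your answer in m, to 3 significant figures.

≈ 0.0845 m

Total mass lost = 372 Gt/yr × 80 yr = 2.976×10^4 Gt = 2.976×10^16 kg.
ρ_w = 1000 kg m⁻³, so water volume = 2.976×10^16 / 1000 = 2.976×10^13 m³.
Δh = 2.976×10^13 / 3.52×10^14 = 0.0845 m.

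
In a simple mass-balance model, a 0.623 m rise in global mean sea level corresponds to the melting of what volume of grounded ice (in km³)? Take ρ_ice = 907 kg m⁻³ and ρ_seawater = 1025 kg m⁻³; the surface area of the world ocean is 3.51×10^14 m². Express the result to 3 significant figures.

Required water volume = Δh × A = 0.623 m × 3.51×10^14 m² = 2.187×10^14 m³ = 2.187×10^5 km³.
Ice volume = water volume × ρ_w/ρ_ice = 2.187×10^5 × 1025/907 = 2.47×10^5 km³.

≈ 2.47×10^5 km³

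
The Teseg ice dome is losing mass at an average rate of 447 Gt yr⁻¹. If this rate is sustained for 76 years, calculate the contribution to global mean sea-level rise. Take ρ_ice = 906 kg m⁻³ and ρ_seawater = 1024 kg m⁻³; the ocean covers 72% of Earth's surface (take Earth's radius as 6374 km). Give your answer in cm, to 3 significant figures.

Total mass lost = 447 Gt/yr × 76 yr = 3.397×10^4 Gt = 3.397×10^16 kg.
ρ_w = 1024 kg m⁻³, so water volume = 3.397×10^16 / 1024 = 3.318×10^13 m³.
Δh = 3.318×10^13 / 3.68×10^14 = 0.0903 m = 9.03 cm.

≈ 9.03 cm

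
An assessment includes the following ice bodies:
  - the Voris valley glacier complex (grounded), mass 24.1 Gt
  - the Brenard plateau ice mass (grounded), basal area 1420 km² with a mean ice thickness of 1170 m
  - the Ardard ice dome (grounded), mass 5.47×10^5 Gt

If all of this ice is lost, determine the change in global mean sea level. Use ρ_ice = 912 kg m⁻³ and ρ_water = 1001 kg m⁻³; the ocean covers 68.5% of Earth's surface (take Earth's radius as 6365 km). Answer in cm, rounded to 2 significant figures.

≈ 160 cm

Voris: 24.1 Gt = 2.410×10^13 kg; dividing by ρ_w = 1001 kg m⁻³ gives 2.408×10^10 m³ of water.
Brenard: ice volume = 1420 km² × 1170 m = 1661 km³; 1661 × (912/1001) = 1514 km³ of water.
Ardard: 5.47×10^5 Gt = 5.470×10^17 kg; dividing by ρ_w = 1001 kg m⁻³ gives 5.465×10^14 m³ of water.
Total added water ≈ 5.480×10^14 m³ over 3.49×10^14 m² → Δh = 1.57 m = 160 cm.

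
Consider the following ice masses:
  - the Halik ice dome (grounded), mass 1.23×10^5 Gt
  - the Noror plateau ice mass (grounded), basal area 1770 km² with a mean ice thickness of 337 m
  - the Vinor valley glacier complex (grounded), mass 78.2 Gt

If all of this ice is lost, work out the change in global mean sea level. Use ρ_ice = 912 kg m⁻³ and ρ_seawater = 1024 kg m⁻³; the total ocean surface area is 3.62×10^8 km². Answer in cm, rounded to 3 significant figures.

≈ 33.3 cm

Halik: 1.23×10^5 Gt = 1.230×10^17 kg; dividing by ρ_w = 1024 kg m⁻³ gives 1.201×10^14 m³ of water.
Noror: ice volume = 1770 km² × 337 m = 596.5 km³; 596.5 × (912/1024) = 531.2 km³ of water.
Vinor: 78.2 Gt = 7.820×10^13 kg; dividing by ρ_w = 1024 kg m⁻³ gives 7.637×10^10 m³ of water.
Total added water ≈ 1.207×10^14 m³ over 3.62×10^14 m² → Δh = 0.333 m = 33.3 cm.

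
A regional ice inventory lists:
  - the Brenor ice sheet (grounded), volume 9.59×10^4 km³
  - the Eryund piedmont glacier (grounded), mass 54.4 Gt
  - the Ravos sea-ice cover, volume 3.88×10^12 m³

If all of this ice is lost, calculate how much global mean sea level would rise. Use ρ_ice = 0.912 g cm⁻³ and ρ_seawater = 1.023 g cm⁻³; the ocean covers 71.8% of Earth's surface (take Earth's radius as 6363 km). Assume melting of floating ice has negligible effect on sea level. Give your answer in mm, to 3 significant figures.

Brenor: 9.59×10^4 km³ × (912/1023) = 8.549×10^4 km³ of water.
Eryund: 54.4 Gt = 5.440×10^13 kg; dividing by ρ_w = 1.023 g cm⁻³ = 1023 kg m⁻³ gives 5.318×10^10 m³ of water.
The Ravos sea-ice cover is floating and already displaces its own weight of water, so its melt adds essentially nothing to sea level.
Total added water ≈ 8.555×10^13 m³ over 3.65×10^14 m² → Δh = 0.234 m = 234 mm.

≈ 234 mm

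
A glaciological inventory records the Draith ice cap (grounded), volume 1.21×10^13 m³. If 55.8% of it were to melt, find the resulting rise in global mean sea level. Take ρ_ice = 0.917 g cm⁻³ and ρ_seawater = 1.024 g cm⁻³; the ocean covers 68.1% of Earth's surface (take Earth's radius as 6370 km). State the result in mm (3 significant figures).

Draith: 0.558 × 1.21×10^13 m³ × (917/1024) = 6.046×10^12 m³ of water.
Spread over 3.47×10^14 m² of ocean, Δh = 6.046×10^12 / 3.47×10^14 = 0.0174 m = 17.4 mm.

≈ 17.4 mm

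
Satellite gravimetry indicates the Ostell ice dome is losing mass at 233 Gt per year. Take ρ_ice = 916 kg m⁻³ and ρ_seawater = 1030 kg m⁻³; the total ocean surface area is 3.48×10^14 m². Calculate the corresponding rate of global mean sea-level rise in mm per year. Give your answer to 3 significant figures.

≈ 0.650 mm/yr

ρ_w = 1030 kg m⁻³. Annual water volume added = 233 Gt / ρ_w = 2.330×10^14 kg / 1030 kg m⁻³ = 2.262×10^11 m³.
Δh per year = 2.262×10^11 / 3.48×10^14 = 6.50×10^-4 m = 0.650 mm.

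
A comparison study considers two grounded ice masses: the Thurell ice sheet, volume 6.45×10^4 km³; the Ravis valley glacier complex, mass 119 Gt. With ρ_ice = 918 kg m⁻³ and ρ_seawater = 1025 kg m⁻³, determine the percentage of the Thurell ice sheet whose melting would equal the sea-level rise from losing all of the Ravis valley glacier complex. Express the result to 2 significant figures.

Equal sea-level rise means equal mass of meltwater, i.e. equal mass of ice lost.
Ice mass of Ravis: 1.190×10^14 kg; ice mass of Thurell: 5.921×10^16 kg.
Fraction required = 1.190×10^14 / 5.921×10^16 = 2.01×10^-3 → 0.20 %.

≈ 0.20 %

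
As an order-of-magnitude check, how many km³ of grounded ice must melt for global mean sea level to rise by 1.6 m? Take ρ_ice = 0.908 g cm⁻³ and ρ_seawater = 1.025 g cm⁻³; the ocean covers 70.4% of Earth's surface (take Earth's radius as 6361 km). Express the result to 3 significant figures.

Required water volume = Δh × A = 1.6 m × 3.58×10^14 m² = 5.727×10^14 m³ = 5.727×10^5 km³.
Ice volume = water volume × ρ_w/ρ_ice = 5.727×10^5 × 1025/908 = 6.47×10^5 km³.

≈ 6.47×10^5 km³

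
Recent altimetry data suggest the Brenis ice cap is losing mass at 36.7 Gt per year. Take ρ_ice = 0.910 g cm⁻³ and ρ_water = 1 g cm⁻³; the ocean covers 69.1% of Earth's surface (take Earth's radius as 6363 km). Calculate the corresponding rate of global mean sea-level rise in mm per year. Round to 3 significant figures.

≈ 0.104 mm/yr

ρ_w = 1 g cm⁻³ = 1000 kg m⁻³. Annual water volume added = 36.7 Gt / ρ_w = 3.670×10^13 kg / 1000 kg m⁻³ = 3.670×10^10 m³.
Δh per year = 3.670×10^10 / 3.52×10^14 = 1.04×10^-4 m = 0.104 mm.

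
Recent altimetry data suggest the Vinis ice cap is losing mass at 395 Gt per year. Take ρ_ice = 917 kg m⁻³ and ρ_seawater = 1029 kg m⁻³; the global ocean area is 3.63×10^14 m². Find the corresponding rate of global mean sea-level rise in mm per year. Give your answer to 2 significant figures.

≈ 1.1 mm/yr

ρ_w = 1029 kg m⁻³. Annual water volume added = 395 Gt / ρ_w = 3.950×10^14 kg / 1029 kg m⁻³ = 3.839×10^11 m³.
Δh per year = 3.839×10^11 / 3.63×10^14 = 1.06×10^-3 m = 1.1 mm.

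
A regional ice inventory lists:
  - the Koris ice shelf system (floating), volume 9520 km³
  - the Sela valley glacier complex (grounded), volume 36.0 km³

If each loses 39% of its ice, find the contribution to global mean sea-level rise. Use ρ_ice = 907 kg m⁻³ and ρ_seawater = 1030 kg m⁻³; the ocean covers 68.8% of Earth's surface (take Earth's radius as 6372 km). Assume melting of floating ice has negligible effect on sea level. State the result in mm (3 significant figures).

The Koris ice shelf system is floating and already displaces its own weight of water, so its melt adds essentially nothing to sea level.
Sela: 0.39 × 36.0 km³ × (907/1030) = 12.36 km³ of water.
Total added water ≈ 1.236×10^10 m³ over 3.51×10^14 m² → Δh = 3.52×10^-5 m = 0.0352 mm.

≈ 0.0352 mm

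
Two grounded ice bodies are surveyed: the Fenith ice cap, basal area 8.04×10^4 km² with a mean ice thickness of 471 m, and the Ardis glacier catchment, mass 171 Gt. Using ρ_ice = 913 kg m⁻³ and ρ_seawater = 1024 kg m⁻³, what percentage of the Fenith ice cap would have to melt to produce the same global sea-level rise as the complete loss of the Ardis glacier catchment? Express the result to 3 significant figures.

Equal sea-level rise means equal mass of meltwater, i.e. equal mass of ice lost.
Ice mass of Ardis: 1.710×10^14 kg; ice mass of Fenith: 3.457×10^16 kg.
Fraction required = 1.710×10^14 / 3.457×10^16 = 4.95×10^-3 → 0.495 %.

≈ 0.495 %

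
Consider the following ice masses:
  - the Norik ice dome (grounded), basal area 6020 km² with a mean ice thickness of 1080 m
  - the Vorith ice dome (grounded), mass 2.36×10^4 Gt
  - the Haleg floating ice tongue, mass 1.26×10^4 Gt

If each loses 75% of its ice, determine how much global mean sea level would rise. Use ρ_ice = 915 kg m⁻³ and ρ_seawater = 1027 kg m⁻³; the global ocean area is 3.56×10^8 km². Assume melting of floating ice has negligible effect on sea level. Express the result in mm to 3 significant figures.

Norik: ice volume = 6020 km² × 1080 m = 6502 km³; 0.75 × 6502 × (915/1027) = 4344 km³ of water.
Vorith: 0.75 × 2.36×10^4 Gt = 1.770×10^16 kg; dividing by ρ_w = 1027 kg m⁻³ gives 1.723×10^13 m³ of water.
The Haleg floating ice tongue is floating and already displaces its own weight of water, so its melt adds essentially nothing to sea level.
Total added water ≈ 2.158×10^13 m³ over 3.56×10^14 m² → Δh = 0.0606 m = 60.6 mm.

≈ 60.6 mm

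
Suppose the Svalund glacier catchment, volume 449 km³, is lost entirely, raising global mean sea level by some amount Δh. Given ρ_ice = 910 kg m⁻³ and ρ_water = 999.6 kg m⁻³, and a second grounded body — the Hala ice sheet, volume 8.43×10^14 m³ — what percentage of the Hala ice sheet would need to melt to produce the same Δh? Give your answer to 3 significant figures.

≈ 0.0533 %

Equal sea-level rise means equal mass of meltwater, i.e. equal mass of ice lost.
Ice mass of Svalund: 4.086×10^14 kg; ice mass of Hala: 7.671×10^17 kg.
Fraction required = 4.086×10^14 / 7.671×10^17 = 5.33×10^-4 → 0.0533 %.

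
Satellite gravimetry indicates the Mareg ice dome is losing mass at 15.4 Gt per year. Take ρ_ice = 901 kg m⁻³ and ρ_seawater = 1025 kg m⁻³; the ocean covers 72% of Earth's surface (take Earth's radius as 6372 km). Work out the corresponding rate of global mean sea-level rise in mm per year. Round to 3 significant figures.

≈ 0.0409 mm/yr

ρ_w = 1025 kg m⁻³. Annual water volume added = 15.4 Gt / ρ_w = 1.540×10^13 kg / 1025 kg m⁻³ = 1.502×10^10 m³.
Δh per year = 1.502×10^10 / 3.67×10^14 = 4.09×10^-5 m = 0.0409 mm.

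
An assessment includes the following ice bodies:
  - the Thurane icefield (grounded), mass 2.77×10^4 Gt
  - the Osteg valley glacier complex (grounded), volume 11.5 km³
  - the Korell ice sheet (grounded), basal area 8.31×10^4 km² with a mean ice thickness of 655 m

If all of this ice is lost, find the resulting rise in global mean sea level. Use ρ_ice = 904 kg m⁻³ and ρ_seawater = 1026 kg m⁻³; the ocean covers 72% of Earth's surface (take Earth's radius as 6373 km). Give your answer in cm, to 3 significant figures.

≈ 20.4 cm

Thurane: 2.77×10^4 Gt = 2.770×10^16 kg; dividing by ρ_w = 1026 kg m⁻³ gives 2.700×10^13 m³ of water.
Osteg: 11.5 km³ × (904/1026) = 10.13 km³ of water.
Korell: ice volume = 8.31×10^4 km² × 655 m = 5.443×10^4 km³; 5.443×10^4 × (904/1026) = 4.796×10^4 km³ of water.
Total added water ≈ 7.497×10^13 m³ over 3.67×10^14 m² → Δh = 0.204 m = 20.4 cm.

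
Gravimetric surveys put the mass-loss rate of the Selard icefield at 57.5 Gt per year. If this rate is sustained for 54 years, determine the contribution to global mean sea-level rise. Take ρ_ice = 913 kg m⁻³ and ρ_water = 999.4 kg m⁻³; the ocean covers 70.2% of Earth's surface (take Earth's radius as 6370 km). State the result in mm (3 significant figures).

≈ 8.68 mm

Total mass lost = 57.5 Gt/yr × 54 yr = 3105 Gt = 3.105×10^15 kg.
ρ_w = 999.4 kg m⁻³, so water volume = 3.105×10^15 / 999.4 = 3.107×10^12 m³.
Δh = 3.107×10^12 / 3.58×10^14 = 8.68×10^-3 m = 8.68 mm.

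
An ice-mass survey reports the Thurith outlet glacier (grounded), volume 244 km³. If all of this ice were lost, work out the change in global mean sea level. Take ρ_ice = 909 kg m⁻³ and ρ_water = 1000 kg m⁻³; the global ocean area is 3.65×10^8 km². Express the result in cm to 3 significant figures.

≈ 0.0608 cm

Thurith: 244 km³ × (909/1000) = 221.8 km³ of water.
Spread over 3.65×10^14 m² of ocean, Δh = 2.218×10^11 / 3.65×10^14 = 6.08×10^-4 m = 0.0608 cm.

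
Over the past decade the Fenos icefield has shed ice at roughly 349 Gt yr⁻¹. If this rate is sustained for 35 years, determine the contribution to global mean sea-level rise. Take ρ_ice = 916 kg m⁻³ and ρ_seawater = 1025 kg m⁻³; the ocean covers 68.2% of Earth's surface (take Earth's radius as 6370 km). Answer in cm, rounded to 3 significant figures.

Total mass lost = 349 Gt/yr × 35 yr = 1.222×10^4 Gt = 1.222×10^16 kg.
ρ_w = 1025 kg m⁻³, so water volume = 1.222×10^16 / 1025 = 1.192×10^13 m³.
Δh = 1.192×10^13 / 3.48×10^14 = 0.0343 m = 3.43 cm.

≈ 3.43 cm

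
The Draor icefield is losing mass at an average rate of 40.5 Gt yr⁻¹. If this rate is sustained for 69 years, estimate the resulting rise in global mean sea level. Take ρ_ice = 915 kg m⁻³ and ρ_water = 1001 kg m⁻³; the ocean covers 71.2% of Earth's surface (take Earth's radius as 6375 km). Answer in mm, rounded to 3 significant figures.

≈ 7.68 mm

Total mass lost = 40.5 Gt/yr × 69 yr = 2794 Gt = 2.794×10^15 kg.
ρ_w = 1001 kg m⁻³, so water volume = 2.794×10^15 / 1001 = 2.792×10^12 m³.
Δh = 2.792×10^12 / 3.64×10^14 = 7.68×10^-3 m = 7.68 mm.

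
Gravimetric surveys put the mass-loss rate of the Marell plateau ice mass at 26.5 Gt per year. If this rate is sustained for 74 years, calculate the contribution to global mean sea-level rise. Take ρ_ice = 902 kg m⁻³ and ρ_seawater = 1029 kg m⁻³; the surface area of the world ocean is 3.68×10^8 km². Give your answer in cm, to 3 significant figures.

Total mass lost = 26.5 Gt/yr × 74 yr = 1961 Gt = 1.961×10^15 kg.
ρ_w = 1029 kg m⁻³, so water volume = 1.961×10^15 / 1029 = 1.906×10^12 m³.
Δh = 1.906×10^12 / 3.68×10^14 = 5.18×10^-3 m = 0.518 cm.

≈ 0.518 cm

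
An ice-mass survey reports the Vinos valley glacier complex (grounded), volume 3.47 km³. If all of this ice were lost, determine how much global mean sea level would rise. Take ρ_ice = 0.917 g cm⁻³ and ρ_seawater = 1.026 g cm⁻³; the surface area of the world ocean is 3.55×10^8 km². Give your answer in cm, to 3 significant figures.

Vinos: 3.47 km³ × (917/1026) = 3.101 km³ of water.
Spread over 3.55×10^14 m² of ocean, Δh = 3.101×10^9 / 3.55×10^14 = 8.74×10^-6 m = 8.74×10^-4 cm.

≈ 8.74×10^-4 cm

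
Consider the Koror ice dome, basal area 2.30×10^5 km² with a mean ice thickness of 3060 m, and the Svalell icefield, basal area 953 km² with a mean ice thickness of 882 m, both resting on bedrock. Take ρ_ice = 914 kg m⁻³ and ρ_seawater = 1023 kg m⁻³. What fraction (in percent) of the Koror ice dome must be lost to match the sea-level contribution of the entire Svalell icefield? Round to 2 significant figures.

Equal sea-level rise means equal mass of meltwater, i.e. equal mass of ice lost.
Ice mass of Svalell: 7.683×10^14 kg; ice mass of Koror: 6.433×10^17 kg.
Fraction required = 7.683×10^14 / 6.433×10^17 = 1.19×10^-3 → 0.12 %.

≈ 0.12 %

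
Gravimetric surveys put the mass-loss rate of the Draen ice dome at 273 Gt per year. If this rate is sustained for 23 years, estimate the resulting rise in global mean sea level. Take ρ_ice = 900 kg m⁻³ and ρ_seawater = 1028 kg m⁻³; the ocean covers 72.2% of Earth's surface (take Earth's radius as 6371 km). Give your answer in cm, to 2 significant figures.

Total mass lost = 273 Gt/yr × 23 yr = 6279 Gt = 6.279×10^15 kg.
ρ_w = 1028 kg m⁻³, so water volume = 6.279×10^15 / 1028 = 6.108×10^12 m³.
Δh = 6.108×10^12 / 3.68×10^14 = 0.0166 m = 1.7 cm.

≈ 1.7 cm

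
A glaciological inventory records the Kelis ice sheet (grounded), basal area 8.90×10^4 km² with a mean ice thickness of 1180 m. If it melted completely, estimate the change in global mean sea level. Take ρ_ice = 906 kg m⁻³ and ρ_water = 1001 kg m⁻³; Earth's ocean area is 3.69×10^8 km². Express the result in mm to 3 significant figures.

≈ 258 mm

Kelis: ice volume = 8.90×10^4 km² × 1180 m = 1.050×10^5 km³; 1.050×10^5 × (906/1001) = 9.505×10^4 km³ of water.
Spread over 3.69×10^14 m² of ocean, Δh = 9.505×10^13 / 3.69×10^14 = 0.258 m = 258 mm.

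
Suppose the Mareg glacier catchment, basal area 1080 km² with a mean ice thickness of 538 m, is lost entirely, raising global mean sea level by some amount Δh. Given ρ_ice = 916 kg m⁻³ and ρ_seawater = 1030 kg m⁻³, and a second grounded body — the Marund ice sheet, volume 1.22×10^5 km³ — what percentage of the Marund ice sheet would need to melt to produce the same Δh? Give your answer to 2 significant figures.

Equal sea-level rise means equal mass of meltwater, i.e. equal mass of ice lost.
Ice mass of Mareg: 5.322×10^14 kg; ice mass of Marund: 1.118×10^17 kg.
Fraction required = 5.322×10^14 / 1.118×10^17 = 4.76×10^-3 → 0.48 %.

≈ 0.48 %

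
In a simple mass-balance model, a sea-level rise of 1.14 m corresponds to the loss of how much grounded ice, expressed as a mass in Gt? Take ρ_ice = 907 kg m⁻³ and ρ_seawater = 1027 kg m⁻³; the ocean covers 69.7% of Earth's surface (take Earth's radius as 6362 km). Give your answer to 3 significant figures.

Required water volume = Δh × A = 1.14 m × 3.55×10^14 m² = 4.041×10^14 m³.
ρ_w = 1027 kg m⁻³, so the mass of water = 4.041×10^14 m³ × 1027 kg m⁻³ = 4.151×10^17 kg = 4.15×10^5 Gt (and the same mass of ice, by conservation).

≈ 4.15×10^5 Gt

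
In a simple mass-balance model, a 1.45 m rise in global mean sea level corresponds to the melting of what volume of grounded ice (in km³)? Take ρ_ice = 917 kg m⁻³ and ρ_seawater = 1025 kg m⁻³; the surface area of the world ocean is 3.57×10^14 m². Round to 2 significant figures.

≈ 5.8×10^5 km³

Required water volume = Δh × A = 1.45 m × 3.57×10^14 m² = 5.176×10^14 m³ = 5.176×10^5 km³.
Ice volume = water volume × ρ_w/ρ_ice = 5.176×10^5 × 1025/917 = 5.8×10^5 km³.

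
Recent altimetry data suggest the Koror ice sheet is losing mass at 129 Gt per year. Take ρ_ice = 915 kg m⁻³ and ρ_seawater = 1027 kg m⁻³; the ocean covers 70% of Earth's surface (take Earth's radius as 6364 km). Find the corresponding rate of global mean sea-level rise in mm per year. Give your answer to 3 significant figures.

≈ 0.353 mm/yr

ρ_w = 1027 kg m⁻³. Annual water volume added = 129 Gt / ρ_w = 1.290×10^14 kg / 1027 kg m⁻³ = 1.256×10^11 m³.
Δh per year = 1.256×10^11 / 3.56×10^14 = 3.53×10^-4 m = 0.353 mm.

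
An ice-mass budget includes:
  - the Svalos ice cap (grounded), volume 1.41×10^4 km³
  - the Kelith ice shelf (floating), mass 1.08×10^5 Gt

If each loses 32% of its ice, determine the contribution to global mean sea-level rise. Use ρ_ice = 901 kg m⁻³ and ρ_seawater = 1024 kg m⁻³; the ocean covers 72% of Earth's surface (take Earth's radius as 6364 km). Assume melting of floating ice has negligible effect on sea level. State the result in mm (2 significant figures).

Svalos: 0.32 × 1.41×10^4 km³ × (901/1024) = 3970 km³ of water.
The Kelith ice shelf is floating and already displaces its own weight of water, so its melt adds essentially nothing to sea level.
Total added water ≈ 3.970×10^12 m³ over 3.66×10^14 m² → Δh = 0.0108 m = 11 mm.

≈ 11 mm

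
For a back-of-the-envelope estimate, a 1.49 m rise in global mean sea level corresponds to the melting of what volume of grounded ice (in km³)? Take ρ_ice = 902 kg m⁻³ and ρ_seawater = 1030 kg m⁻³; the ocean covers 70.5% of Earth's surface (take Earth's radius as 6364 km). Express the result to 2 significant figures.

≈ 6.1×10^5 km³

Required water volume = Δh × A = 1.49 m × 3.59×10^14 m² = 5.346×10^14 m³ = 5.346×10^5 km³.
Ice volume = water volume × ρ_w/ρ_ice = 5.346×10^5 × 1030/902 = 6.1×10^5 km³.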